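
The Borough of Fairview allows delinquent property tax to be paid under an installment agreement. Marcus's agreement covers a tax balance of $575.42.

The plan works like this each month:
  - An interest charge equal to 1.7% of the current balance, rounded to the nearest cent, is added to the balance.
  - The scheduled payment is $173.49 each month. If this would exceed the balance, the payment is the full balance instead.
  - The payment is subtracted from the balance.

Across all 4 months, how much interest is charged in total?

Month 1: $575.42 +$9.78 interest = $585.20; pay $173.49 → $411.71
Month 2: $411.71 +$7.00 interest = $418.71; pay $173.49 → $245.22
Month 3: $245.22 +$4.17 interest = $249.39; pay $173.49 → $75.90
Month 4: $75.90 +$1.29 interest = $77.19; pay $77.19 → $0.00
Total interest: $9.78 + $7.00 + $4.17 + $1.29 = $22.24

$22.24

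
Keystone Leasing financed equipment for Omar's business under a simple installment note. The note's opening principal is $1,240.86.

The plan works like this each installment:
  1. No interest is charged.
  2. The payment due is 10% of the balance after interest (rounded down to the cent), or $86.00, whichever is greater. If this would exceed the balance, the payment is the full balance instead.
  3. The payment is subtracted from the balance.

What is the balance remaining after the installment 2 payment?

$1,005.11

Installment 1: $1,240.86 − $124.08 → $1,116.78
Installment 2: $1,116.78 − $111.67 → $1,005.11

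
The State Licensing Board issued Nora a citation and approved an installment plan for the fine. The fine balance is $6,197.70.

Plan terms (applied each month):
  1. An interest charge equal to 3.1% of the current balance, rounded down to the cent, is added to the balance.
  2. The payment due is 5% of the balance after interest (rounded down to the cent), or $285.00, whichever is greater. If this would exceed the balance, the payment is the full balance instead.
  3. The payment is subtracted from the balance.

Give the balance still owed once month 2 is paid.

# | Opening | Interest | Payment | End bal
1 | $6,197.70 | $192.12 | $319.49 | $6,070.33
2 | $6,070.33 | $188.18 | $312.92 | $5,945.59

$5,945.59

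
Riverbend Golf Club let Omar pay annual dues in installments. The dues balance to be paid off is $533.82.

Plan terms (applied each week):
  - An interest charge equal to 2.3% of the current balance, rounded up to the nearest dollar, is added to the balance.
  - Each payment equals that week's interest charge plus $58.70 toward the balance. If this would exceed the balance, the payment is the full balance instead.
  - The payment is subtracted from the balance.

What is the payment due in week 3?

$68.70

Week 1: $533.82 +$13.00 interest = $546.82; pay $71.70 → $475.12
Week 2: $475.12 +$11.00 interest = $486.12; pay $69.70 → $416.42
Week 3: $416.42 +$10.00 interest = $426.42; pay $68.70 → $357.72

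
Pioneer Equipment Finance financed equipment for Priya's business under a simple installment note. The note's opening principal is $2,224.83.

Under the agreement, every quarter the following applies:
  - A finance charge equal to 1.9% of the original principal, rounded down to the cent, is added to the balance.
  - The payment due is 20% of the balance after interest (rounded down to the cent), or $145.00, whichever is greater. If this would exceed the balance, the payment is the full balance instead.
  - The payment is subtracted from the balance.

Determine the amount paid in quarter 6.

Quarter 1: opening $2,224.83; interest $42.27 → $2,267.10; payment $453.42; balance $1,813.68
Quarter 2: opening $1,813.68; interest $42.27 → $1,855.95; payment $371.19; balance $1,484.76
Quarter 3: opening $1,484.76; interest $42.27 → $1,527.03; payment $305.40; balance $1,221.63
Quarter 4: opening $1,221.63; interest $42.27 → $1,263.90; payment $252.78; balance $1,011.12
Quarter 5: opening $1,011.12; interest $42.27 → $1,053.39; payment $210.67; balance $842.72
Quarter 6: opening $842.72; interest $42.27 → $884.99; payment $176.99; balance $708.00

$176.99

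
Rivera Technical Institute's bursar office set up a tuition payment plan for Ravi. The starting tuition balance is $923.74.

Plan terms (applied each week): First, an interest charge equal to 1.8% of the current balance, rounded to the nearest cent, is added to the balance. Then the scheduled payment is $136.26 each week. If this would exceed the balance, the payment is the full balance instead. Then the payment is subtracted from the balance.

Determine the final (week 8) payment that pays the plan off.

$40.42

Week 1: opening $923.74; interest $16.63 → $940.37; payment $136.26; balance $804.11
Week 2: opening $804.11; interest $14.47 → $818.58; payment $136.26; balance $682.32
Week 3: opening $682.32; interest $12.28 → $694.60; payment $136.26; balance $558.34
Week 4: opening $558.34; interest $10.05 → $568.39; payment $136.26; balance $432.13
Week 5: opening $432.13; interest $7.78 → $439.91; payment $136.26; balance $303.65
Week 6: opening $303.65; interest $5.47 → $309.12; payment $136.26; balance $172.86
Week 7: opening $172.86; interest $3.11 → $175.97; payment $136.26; balance $39.71
Week 8: opening $39.71; interest $0.71 → $40.42; payment $40.42; balance $0.00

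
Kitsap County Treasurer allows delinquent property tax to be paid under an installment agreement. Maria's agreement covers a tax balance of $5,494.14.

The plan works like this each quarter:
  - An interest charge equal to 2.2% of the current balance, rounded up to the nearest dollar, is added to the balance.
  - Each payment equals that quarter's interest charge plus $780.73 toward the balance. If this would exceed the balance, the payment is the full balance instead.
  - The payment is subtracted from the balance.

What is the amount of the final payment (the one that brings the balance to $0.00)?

Quarter 1: $5,494.14 +$121.00 interest = $5,615.14; pay $901.73 → $4,713.41
Quarter 2: $4,713.41 +$104.00 interest = $4,817.41; pay $884.73 → $3,932.68
Quarter 3: $3,932.68 +$87.00 interest = $4,019.68; pay $867.73 → $3,151.95
Quarter 4: $3,151.95 +$70.00 interest = $3,221.95; pay $850.73 → $2,371.22
Quarter 5: $2,371.22 +$53.00 interest = $2,424.22; pay $833.73 → $1,590.49
Quarter 6: $1,590.49 +$35.00 interest = $1,625.49; pay $815.73 → $809.76
Quarter 7: $809.76 +$18.00 interest = $827.76; pay $798.73 → $29.03
Quarter 8: $29.03 +$1.00 interest = $30.03; pay $30.03 → $0.00

$30.03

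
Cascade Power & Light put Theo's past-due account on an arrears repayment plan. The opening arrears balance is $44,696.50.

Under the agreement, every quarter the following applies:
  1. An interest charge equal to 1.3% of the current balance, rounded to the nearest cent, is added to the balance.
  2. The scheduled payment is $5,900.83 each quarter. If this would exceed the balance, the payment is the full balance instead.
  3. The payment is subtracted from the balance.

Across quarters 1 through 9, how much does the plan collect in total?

$47,359.31

Quarter 1: opening $44,696.50; interest $581.05 → $45,277.55; payment $5,900.83; balance $39,376.72
Quarter 2: opening $39,376.72; interest $511.90 → $39,888.62; payment $5,900.83; balance $33,987.79
Quarter 3: opening $33,987.79; interest $441.84 → $34,429.63; payment $5,900.83; balance $28,528.80
Quarter 4: opening $28,528.80; interest $370.87 → $28,899.67; payment $5,900.83; balance $22,998.84
Quarter 5: opening $22,998.84; interest $298.98 → $23,297.82; payment $5,900.83; balance $17,396.99
Quarter 6: opening $17,396.99; interest $226.16 → $17,623.15; payment $5,900.83; balance $11,722.32
Quarter 7: opening $11,722.32; interest $152.39 → $11,874.71; payment $5,900.83; balance $5,973.88
Quarter 8: opening $5,973.88; interest $77.66 → $6,051.54; payment $5,900.83; balance $150.71
Quarter 9: opening $150.71; interest $1.96 → $152.67; payment $152.67; balance $0.00
Total paid: $47,359.31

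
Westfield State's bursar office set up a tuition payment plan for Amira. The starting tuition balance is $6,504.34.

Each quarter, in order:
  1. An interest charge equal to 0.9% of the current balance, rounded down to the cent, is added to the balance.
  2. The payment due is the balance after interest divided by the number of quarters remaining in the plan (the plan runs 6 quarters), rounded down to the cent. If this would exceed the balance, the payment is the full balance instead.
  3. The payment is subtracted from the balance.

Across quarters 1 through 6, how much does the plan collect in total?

$6,712.30

Quarter 1: opening $6,504.34; interest $58.53 → $6,562.87; payment $1,093.81; balance $5,469.06
Quarter 2: opening $5,469.06; interest $49.22 → $5,518.28; payment $1,103.65; balance $4,414.63
Quarter 3: opening $4,414.63; interest $39.73 → $4,454.36; payment $1,113.59; balance $3,340.77
Quarter 4: opening $3,340.77; interest $30.06 → $3,370.83; payment $1,123.61; balance $2,247.22
Quarter 5: opening $2,247.22; interest $20.22 → $2,267.44; payment $1,133.72; balance $1,133.72
Quarter 6: opening $1,133.72; interest $10.20 → $1,143.92; payment $1,143.92; balance $0.00
Total paid: $6,712.30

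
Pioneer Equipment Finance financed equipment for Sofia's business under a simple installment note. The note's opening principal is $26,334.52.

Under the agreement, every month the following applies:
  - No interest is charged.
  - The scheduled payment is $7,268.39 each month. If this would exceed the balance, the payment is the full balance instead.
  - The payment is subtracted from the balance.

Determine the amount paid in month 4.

Month 1: $26,334.52 − $7,268.39 → $19,066.13
Month 2: $19,066.13 − $7,268.39 → $11,797.74
Month 3: $11,797.74 − $7,268.39 → $4,529.35
Month 4: $4,529.35 − $4,529.35 → $0.00

$4,529.35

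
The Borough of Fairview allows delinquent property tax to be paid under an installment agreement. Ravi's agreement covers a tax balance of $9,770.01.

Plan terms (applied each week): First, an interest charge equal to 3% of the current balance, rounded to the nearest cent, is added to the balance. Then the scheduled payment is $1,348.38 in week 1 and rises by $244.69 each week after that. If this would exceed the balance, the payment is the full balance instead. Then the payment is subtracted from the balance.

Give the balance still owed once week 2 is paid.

Week 1: $9,770.01 +$293.10 interest = $10,063.11; pay $1,348.38 → $8,714.73
Week 2: $8,714.73 +$261.44 interest = $8,976.17; pay $1,593.07 → $7,383.10

$7,383.10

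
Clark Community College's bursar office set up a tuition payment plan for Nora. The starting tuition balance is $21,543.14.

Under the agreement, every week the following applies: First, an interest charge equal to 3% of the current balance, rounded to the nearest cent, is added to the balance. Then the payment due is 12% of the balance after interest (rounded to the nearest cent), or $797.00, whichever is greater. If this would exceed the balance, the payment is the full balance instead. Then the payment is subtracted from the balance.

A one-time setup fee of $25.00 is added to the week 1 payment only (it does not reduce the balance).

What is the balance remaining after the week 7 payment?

$10,827.99

Week 1: $21,543.14 +$646.29 interest = $22,189.43; pay $2,662.73 (+ $25.00 fee) → $19,526.70
Week 2: $19,526.70 +$585.80 interest = $20,112.50; pay $2,413.50 → $17,699.00
Week 3: $17,699.00 +$530.97 interest = $18,229.97; pay $2,187.60 → $16,042.37
Week 4: $16,042.37 +$481.27 interest = $16,523.64; pay $1,982.84 → $14,540.80
Week 5: $14,540.80 +$436.22 interest = $14,977.02; pay $1,797.24 → $13,179.78
Week 6: $13,179.78 +$395.39 interest = $13,575.17; pay $1,629.02 → $11,946.15
Week 7: $11,946.15 +$358.38 interest = $12,304.53; pay $1,476.54 → $10,827.99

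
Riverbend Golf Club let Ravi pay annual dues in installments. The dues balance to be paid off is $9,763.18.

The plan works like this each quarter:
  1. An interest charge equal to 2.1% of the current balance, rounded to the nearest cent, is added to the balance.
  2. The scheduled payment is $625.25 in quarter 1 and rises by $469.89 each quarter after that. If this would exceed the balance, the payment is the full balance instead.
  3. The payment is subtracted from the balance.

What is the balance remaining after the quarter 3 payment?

$7,056.31

Quarter 1: opening $9,763.18; interest $205.03 → $9,968.21; payment $625.25; balance $9,342.96
Quarter 2: opening $9,342.96; interest $196.20 → $9,539.16; payment $1,095.14; balance $8,444.02
Quarter 3: opening $8,444.02; interest $177.32 → $8,621.34; payment $1,565.03; balance $7,056.31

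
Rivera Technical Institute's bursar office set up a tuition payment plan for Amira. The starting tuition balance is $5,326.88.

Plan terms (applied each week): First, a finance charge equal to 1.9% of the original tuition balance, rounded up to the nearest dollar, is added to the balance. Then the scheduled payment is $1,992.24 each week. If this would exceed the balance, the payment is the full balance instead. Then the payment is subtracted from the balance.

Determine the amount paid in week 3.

$1,648.40

# | Opening | Interest | Payment | End bal
1 | $5,326.88 | $102.00 | $1,992.24 | $3,436.64
2 | $3,436.64 | $102.00 | $1,992.24 | $1,546.40
3 | $1,546.40 | $102.00 | $1,648.40 | $0.00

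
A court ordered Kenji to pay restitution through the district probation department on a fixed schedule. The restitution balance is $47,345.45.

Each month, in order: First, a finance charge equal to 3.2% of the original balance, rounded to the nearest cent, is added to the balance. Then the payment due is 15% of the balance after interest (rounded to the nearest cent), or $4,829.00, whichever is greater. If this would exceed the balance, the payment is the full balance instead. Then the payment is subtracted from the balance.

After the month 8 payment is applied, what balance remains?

Month 1: $47,345.45 +$1,515.05 interest = $48,860.50; pay $7,329.08 → $41,531.42
Month 2: $41,531.42 +$1,515.05 interest = $43,046.47; pay $6,456.97 → $36,589.50
Month 3: $36,589.50 +$1,515.05 interest = $38,104.55; pay $5,715.68 → $32,388.87
Month 4: $32,388.87 +$1,515.05 interest = $33,903.92; pay $5,085.59 → $28,818.33
Month 5: $28,818.33 +$1,515.05 interest = $30,333.38; pay $4,829.00 → $25,504.38
Month 6: $25,504.38 +$1,515.05 interest = $27,019.43; pay $4,829.00 → $22,190.43
Month 7: $22,190.43 +$1,515.05 interest = $23,705.48; pay $4,829.00 → $18,876.48
Month 8: $18,876.48 +$1,515.05 interest = $20,391.53; pay $4,829.00 → $15,562.53

$15,562.53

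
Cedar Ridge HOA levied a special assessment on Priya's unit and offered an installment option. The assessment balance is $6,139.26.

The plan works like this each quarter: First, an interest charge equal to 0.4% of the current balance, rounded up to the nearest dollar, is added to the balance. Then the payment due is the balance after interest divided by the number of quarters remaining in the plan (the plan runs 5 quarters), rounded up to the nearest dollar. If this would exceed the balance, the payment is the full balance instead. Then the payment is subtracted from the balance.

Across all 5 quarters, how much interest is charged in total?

Quarter 1: opening $6,139.26; interest $25.00 → $6,164.26; payment $1,233.00; balance $4,931.26
Quarter 2: opening $4,931.26; interest $20.00 → $4,951.26; payment $1,238.00; balance $3,713.26
Quarter 3: opening $3,713.26; interest $15.00 → $3,728.26; payment $1,243.00; balance $2,485.26
Quarter 4: opening $2,485.26; interest $10.00 → $2,495.26; payment $1,248.00; balance $1,247.26
Quarter 5: opening $1,247.26; interest $5.00 → $1,252.26; payment $1,252.26; balance $0.00
Total interest: $25.00 + $20.00 + $15.00 + $10.00 + $5.00 = $75.00

$75.00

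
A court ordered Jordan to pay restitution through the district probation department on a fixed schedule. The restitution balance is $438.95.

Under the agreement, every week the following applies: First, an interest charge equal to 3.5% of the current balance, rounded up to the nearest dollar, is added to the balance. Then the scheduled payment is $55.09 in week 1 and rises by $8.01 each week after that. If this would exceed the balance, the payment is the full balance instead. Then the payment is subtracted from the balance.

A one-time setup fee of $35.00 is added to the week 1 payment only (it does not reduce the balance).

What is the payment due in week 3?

Week 1: opening $438.95; interest $16.00 → $454.95; payment $55.09 (+ $35.00 fee); balance $399.86
Week 2: opening $399.86; interest $14.00 → $413.86; payment $63.10; balance $350.76
Week 3: opening $350.76; interest $13.00 → $363.76; payment $71.11; balance $292.65

$71.11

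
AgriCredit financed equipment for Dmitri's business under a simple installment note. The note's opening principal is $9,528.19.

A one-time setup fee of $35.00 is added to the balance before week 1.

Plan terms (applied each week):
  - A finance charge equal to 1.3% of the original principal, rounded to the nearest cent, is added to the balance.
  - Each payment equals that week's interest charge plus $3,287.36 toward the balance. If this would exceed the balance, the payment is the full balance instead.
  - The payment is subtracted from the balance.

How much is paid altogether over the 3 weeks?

$9,934.80

Week 1: opening $9,563.19; interest $123.87 → $9,687.06; payment $3,411.23; balance $6,275.83
Week 2: opening $6,275.83; interest $123.87 → $6,399.70; payment $3,411.23; balance $2,988.47
Week 3: opening $2,988.47; interest $123.87 → $3,112.34; payment $3,112.34; balance $0.00
Total paid: $9,934.80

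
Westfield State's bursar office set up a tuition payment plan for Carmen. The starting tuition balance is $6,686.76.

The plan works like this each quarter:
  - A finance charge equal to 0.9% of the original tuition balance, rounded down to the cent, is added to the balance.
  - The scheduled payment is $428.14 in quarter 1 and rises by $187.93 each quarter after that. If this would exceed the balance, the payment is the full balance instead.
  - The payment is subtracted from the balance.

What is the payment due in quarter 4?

$991.93

Quarter 1: $6,686.76 +$60.18 interest = $6,746.94; pay $428.14 → $6,318.80
Quarter 2: $6,318.80 +$60.18 interest = $6,378.98; pay $616.07 → $5,762.91
Quarter 3: $5,762.91 +$60.18 interest = $5,823.09; pay $804.00 → $5,019.09
Quarter 4: $5,019.09 +$60.18 interest = $5,079.27; pay $991.93 → $4,087.34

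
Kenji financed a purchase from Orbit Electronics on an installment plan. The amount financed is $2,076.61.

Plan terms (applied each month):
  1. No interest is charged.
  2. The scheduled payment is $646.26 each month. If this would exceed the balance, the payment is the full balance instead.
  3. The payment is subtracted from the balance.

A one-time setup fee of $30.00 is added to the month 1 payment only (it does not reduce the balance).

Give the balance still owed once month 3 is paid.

$137.83

Month 1: $2,076.61 − $646.26 (+ $30.00 fee) → $1,430.35
Month 2: $1,430.35 − $646.26 → $784.09
Month 3: $784.09 − $646.26 → $137.83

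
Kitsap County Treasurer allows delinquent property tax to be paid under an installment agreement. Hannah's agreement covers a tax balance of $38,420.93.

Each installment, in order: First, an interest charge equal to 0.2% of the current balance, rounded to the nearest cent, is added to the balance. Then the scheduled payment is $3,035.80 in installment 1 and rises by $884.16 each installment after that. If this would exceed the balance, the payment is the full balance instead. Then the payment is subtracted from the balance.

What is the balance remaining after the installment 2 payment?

Installment 1: $38,420.93 +$76.84 interest = $38,497.77; pay $3,035.80 → $35,461.97
Installment 2: $35,461.97 +$70.92 interest = $35,532.89; pay $3,919.96 → $31,612.93

$31,612.93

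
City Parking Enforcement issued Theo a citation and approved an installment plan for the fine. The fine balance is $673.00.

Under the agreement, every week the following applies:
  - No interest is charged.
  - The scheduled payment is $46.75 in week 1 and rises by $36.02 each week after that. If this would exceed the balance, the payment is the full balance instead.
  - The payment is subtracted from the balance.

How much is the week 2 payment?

$82.77

Week 1: $673.00 − $46.75 → $626.25
Week 2: $626.25 − $82.77 → $543.48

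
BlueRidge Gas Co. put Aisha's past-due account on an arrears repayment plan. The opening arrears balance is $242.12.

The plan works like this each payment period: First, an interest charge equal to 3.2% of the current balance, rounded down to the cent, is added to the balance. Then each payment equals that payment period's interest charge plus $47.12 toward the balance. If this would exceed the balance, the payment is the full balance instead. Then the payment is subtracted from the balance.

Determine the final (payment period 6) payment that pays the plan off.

Payment period 1: $242.12 +$7.74 interest = $249.86; pay $54.86 → $195.00
Payment period 2: $195.00 +$6.24 interest = $201.24; pay $53.36 → $147.88
Payment period 3: $147.88 +$4.73 interest = $152.61; pay $51.85 → $100.76
Payment period 4: $100.76 +$3.22 interest = $103.98; pay $50.34 → $53.64
Payment period 5: $53.64 +$1.71 interest = $55.35; pay $48.83 → $6.52
Payment period 6: $6.52 +$0.20 interest = $6.72; pay $6.72 → $0.00

$6.72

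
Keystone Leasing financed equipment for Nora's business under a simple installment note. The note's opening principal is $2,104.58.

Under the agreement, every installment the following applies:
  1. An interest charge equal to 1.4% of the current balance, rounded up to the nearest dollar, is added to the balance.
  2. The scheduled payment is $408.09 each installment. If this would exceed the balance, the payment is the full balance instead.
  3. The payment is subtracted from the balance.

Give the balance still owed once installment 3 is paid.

Installment 1: $2,104.58 +$30.00 interest = $2,134.58; pay $408.09 → $1,726.49
Installment 2: $1,726.49 +$25.00 interest = $1,751.49; pay $408.09 → $1,343.40
Installment 3: $1,343.40 +$19.00 interest = $1,362.40; pay $408.09 → $954.31

$954.31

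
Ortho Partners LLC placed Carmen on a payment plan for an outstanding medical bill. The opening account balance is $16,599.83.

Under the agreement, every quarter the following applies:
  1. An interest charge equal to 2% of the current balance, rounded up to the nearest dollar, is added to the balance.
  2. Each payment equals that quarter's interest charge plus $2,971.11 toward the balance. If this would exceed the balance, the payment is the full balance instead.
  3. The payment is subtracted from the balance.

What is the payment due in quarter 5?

Quarter 1: opening $16,599.83; interest $332.00 → $16,931.83; payment $3,303.11; balance $13,628.72
Quarter 2: opening $13,628.72; interest $273.00 → $13,901.72; payment $3,244.11; balance $10,657.61
Quarter 3: opening $10,657.61; interest $214.00 → $10,871.61; payment $3,185.11; balance $7,686.50
Quarter 4: opening $7,686.50; interest $154.00 → $7,840.50; payment $3,125.11; balance $4,715.39
Quarter 5: opening $4,715.39; interest $95.00 → $4,810.39; payment $3,066.11; balance $1,744.28

$3,066.11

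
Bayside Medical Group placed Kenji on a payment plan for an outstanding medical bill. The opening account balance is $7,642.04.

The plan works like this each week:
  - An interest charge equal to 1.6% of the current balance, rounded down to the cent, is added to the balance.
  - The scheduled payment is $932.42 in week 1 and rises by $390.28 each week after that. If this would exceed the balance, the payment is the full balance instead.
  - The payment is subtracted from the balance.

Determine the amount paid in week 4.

# | Opening | Interest | Payment | End bal
1 | $7,642.04 | $122.27 | $932.42 | $6,831.89
2 | $6,831.89 | $109.31 | $1,322.70 | $5,618.50
3 | $5,618.50 | $89.89 | $1,712.98 | $3,995.41
4 | $3,995.41 | $63.92 | $2,103.26 | $1,956.07

$2,103.26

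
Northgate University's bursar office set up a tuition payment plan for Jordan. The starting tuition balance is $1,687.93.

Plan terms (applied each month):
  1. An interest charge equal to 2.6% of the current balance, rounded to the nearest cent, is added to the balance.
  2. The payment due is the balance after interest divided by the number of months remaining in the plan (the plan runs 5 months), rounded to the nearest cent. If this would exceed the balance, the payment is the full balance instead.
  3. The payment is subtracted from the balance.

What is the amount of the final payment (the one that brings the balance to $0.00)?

$383.82

Month 1: opening $1,687.93; interest $43.89 → $1,731.82; payment $346.36; balance $1,385.46
Month 2: opening $1,385.46; interest $36.02 → $1,421.48; payment $355.37; balance $1,066.11
Month 3: opening $1,066.11; interest $27.72 → $1,093.83; payment $364.61; balance $729.22
Month 4: opening $729.22; interest $18.96 → $748.18; payment $374.09; balance $374.09
Month 5: opening $374.09; interest $9.73 → $383.82; payment $383.82; balance $0.00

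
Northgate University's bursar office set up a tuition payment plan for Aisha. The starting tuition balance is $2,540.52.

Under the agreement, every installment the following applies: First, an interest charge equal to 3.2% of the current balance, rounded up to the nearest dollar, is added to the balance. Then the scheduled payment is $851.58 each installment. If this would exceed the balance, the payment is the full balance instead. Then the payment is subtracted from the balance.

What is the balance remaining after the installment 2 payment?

Installment 1: opening $2,540.52; interest $82.00 → $2,622.52; payment $851.58; balance $1,770.94
Installment 2: opening $1,770.94; interest $57.00 → $1,827.94; payment $851.58; balance $976.36

$976.36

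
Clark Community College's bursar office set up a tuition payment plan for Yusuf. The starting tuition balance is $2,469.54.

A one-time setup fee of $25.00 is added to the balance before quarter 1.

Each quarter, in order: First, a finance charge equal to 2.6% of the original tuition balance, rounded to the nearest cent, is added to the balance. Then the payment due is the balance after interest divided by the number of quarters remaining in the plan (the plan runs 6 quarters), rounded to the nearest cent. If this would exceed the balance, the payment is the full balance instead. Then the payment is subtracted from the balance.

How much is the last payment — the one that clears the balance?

$573.07

Quarter 1: opening $2,494.54; interest $64.21 → $2,558.75; payment $426.46; balance $2,132.29
Quarter 2: opening $2,132.29; interest $64.21 → $2,196.50; payment $439.30; balance $1,757.20
Quarter 3: opening $1,757.20; interest $64.21 → $1,821.41; payment $455.35; balance $1,366.06
Quarter 4: opening $1,366.06; interest $64.21 → $1,430.27; payment $476.76; balance $953.51
Quarter 5: opening $953.51; interest $64.21 → $1,017.72; payment $508.86; balance $508.86
Quarter 6: opening $508.86; interest $64.21 → $573.07; payment $573.07; balance $0.00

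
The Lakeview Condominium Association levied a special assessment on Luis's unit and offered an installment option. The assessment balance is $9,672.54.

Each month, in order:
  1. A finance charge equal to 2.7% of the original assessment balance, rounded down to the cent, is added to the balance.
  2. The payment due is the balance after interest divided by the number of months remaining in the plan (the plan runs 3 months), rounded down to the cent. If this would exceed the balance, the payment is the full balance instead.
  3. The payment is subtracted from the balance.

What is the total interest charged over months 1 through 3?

Month 1: $9,672.54 +$261.15 interest = $9,933.69; pay $3,311.23 → $6,622.46
Month 2: $6,622.46 +$261.15 interest = $6,883.61; pay $3,441.80 → $3,441.81
Month 3: $3,441.81 +$261.15 interest = $3,702.96; pay $3,702.96 → $0.00
Total interest: $261.15 + $261.15 + $261.15 = $783.45

$783.45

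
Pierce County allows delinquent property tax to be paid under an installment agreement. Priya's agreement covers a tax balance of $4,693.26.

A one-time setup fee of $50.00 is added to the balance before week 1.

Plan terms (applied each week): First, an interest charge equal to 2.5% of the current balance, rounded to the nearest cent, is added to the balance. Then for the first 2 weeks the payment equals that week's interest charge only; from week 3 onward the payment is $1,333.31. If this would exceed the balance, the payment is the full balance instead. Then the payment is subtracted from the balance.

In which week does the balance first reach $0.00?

6

# | Opening | Interest | Payment | End bal
1 | $4,743.26 | $118.58 | $118.58 | $4,743.26
2 | $4,743.26 | $118.58 | $118.58 | $4,743.26
3 | $4,743.26 | $118.58 | $1,333.31 | $3,528.53
4 | $3,528.53 | $88.21 | $1,333.31 | $2,283.43
5 | $2,283.43 | $57.09 | $1,333.31 | $1,007.21
6 | $1,007.21 | $25.18 | $1,032.39 | $0.00
Balance reaches $0.00 in week 6.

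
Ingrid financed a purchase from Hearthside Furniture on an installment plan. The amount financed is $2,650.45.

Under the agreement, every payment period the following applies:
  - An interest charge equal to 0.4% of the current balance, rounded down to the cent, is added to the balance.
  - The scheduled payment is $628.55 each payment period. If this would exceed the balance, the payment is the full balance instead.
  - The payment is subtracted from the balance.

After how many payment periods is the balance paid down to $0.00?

Payment period 1: opening $2,650.45; interest $10.60 → $2,661.05; payment $628.55; balance $2,032.50
Payment period 2: opening $2,032.50; interest $8.13 → $2,040.63; payment $628.55; balance $1,412.08
Payment period 3: opening $1,412.08; interest $5.64 → $1,417.72; payment $628.55; balance $789.17
Payment period 4: opening $789.17; interest $3.15 → $792.32; payment $628.55; balance $163.77
Payment period 5: opening $163.77; interest $0.65 → $164.42; payment $164.42; balance $0.00
Balance reaches $0.00 in payment period 5.

5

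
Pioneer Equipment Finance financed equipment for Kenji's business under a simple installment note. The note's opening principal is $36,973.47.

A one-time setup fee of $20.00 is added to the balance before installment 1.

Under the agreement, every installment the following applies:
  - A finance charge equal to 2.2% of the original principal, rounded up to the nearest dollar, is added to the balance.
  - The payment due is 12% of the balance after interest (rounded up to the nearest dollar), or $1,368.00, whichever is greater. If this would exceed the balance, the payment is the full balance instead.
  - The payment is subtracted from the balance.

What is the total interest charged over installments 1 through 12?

$9,768.00

# | Opening | Interest | Payment | End bal
1 | $36,993.47 | $814.00 | $4,537.00 | $33,270.47
2 | $33,270.47 | $814.00 | $4,091.00 | $29,993.47
3 | $29,993.47 | $814.00 | $3,697.00 | $27,110.47
4 | $27,110.47 | $814.00 | $3,351.00 | $24,573.47
5 | $24,573.47 | $814.00 | $3,047.00 | $22,340.47
6 | $22,340.47 | $814.00 | $2,779.00 | $20,375.47
7 | $20,375.47 | $814.00 | $2,543.00 | $18,646.47
8 | $18,646.47 | $814.00 | $2,336.00 | $17,124.47
9 | $17,124.47 | $814.00 | $2,153.00 | $15,785.47
10 | $15,785.47 | $814.00 | $1,992.00 | $14,607.47
11 | $14,607.47 | $814.00 | $1,851.00 | $13,570.47
12 | $13,570.47 | $814.00 | $1,727.00 | $12,657.47
Total interest: $814.00 + $814.00 + $814.00 + $814.00 + $814.00 + $814.00 + $814.00 + $814.00 + $814.00 + $814.00 + $814.00 + $814.00 = $9,768.00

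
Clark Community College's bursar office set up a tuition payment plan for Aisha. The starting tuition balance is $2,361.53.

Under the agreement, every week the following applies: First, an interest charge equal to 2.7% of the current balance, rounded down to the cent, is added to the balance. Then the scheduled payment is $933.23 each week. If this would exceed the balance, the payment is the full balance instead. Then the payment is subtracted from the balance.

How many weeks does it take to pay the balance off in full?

3

Week 1: opening $2,361.53; interest $63.76 → $2,425.29; payment $933.23; balance $1,492.06
Week 2: opening $1,492.06; interest $40.28 → $1,532.34; payment $933.23; balance $599.11
Week 3: opening $599.11; interest $16.17 → $615.28; payment $615.28; balance $0.00
Balance reaches $0.00 in week 3.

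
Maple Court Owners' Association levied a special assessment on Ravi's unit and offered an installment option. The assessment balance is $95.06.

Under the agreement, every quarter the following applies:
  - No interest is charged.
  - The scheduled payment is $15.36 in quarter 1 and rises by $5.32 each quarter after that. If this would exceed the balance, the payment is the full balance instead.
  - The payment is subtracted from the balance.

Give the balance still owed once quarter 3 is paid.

# | Opening | Payment | End bal
1 | $95.06 | $15.36 | $79.70
2 | $79.70 | $20.68 | $59.02
3 | $59.02 | $26.00 | $33.02

$33.02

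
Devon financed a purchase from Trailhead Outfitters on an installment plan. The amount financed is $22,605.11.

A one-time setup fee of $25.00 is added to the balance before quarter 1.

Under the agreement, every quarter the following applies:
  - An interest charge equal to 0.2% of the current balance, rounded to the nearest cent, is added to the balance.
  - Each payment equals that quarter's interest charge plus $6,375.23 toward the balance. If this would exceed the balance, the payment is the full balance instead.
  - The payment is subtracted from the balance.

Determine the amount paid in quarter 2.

Quarter 1: $22,630.11 +$45.26 interest = $22,675.37; pay $6,420.49 → $16,254.88
Quarter 2: $16,254.88 +$32.51 interest = $16,287.39; pay $6,407.74 → $9,879.65

$6,407.74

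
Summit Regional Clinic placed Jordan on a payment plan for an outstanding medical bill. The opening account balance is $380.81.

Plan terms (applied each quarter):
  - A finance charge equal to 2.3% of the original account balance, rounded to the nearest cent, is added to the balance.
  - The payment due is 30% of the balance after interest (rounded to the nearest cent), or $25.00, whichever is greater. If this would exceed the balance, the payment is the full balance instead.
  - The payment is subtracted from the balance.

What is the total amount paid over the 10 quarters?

# | Opening | Interest | Payment | End bal
1 | $380.81 | $8.76 | $116.87 | $272.70
2 | $272.70 | $8.76 | $84.44 | $197.02
3 | $197.02 | $8.76 | $61.73 | $144.05
4 | $144.05 | $8.76 | $45.84 | $106.97
5 | $106.97 | $8.76 | $34.72 | $81.01
6 | $81.01 | $8.76 | $26.93 | $62.84
7 | $62.84 | $8.76 | $25.00 | $46.60
8 | $46.60 | $8.76 | $25.00 | $30.36
9 | $30.36 | $8.76 | $25.00 | $14.12
10 | $14.12 | $8.76 | $22.88 | $0.00
Total paid: $468.41

$468.41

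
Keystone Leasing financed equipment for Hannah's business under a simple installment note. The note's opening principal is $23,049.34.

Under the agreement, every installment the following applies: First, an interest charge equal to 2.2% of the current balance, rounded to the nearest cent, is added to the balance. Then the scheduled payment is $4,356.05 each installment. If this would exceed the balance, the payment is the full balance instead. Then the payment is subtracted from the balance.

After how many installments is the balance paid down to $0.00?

# | Opening | Interest | Payment | End bal
1 | $23,049.34 | $507.09 | $4,356.05 | $19,200.38
2 | $19,200.38 | $422.41 | $4,356.05 | $15,266.74
3 | $15,266.74 | $335.87 | $4,356.05 | $11,246.56
4 | $11,246.56 | $247.42 | $4,356.05 | $7,137.93
5 | $7,137.93 | $157.03 | $4,356.05 | $2,938.91
6 | $2,938.91 | $64.66 | $3,003.57 | $0.00
Balance reaches $0.00 in installment 6.

6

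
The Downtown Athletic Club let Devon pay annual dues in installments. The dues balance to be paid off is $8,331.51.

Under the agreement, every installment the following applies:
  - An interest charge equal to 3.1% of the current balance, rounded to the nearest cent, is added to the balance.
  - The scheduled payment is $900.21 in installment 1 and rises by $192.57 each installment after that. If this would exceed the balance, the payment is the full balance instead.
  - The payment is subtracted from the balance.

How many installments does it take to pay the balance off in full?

Installment 1: $8,331.51 +$258.28 interest = $8,589.79; pay $900.21 → $7,689.58
Installment 2: $7,689.58 +$238.38 interest = $7,927.96; pay $1,092.78 → $6,835.18
Installment 3: $6,835.18 +$211.89 interest = $7,047.07; pay $1,285.35 → $5,761.72
Installment 4: $5,761.72 +$178.61 interest = $5,940.33; pay $1,477.92 → $4,462.41
Installment 5: $4,462.41 +$138.33 interest = $4,600.74; pay $1,670.49 → $2,930.25
Installment 6: $2,930.25 +$90.84 interest = $3,021.09; pay $1,863.06 → $1,158.03
Installment 7: $1,158.03 +$35.90 interest = $1,193.93; pay $1,193.93 → $0.00
Balance reaches $0.00 in installment 7.

7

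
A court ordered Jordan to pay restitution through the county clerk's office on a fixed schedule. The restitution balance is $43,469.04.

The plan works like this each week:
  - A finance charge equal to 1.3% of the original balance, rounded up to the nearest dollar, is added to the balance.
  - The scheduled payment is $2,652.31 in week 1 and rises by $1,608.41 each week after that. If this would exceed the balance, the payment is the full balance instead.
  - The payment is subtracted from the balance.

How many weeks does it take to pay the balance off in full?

7

Week 1: $43,469.04 +$566.00 interest = $44,035.04; pay $2,652.31 → $41,382.73
Week 2: $41,382.73 +$566.00 interest = $41,948.73; pay $4,260.72 → $37,688.01
Week 3: $37,688.01 +$566.00 interest = $38,254.01; pay $5,869.13 → $32,384.88
Week 4: $32,384.88 +$566.00 interest = $32,950.88; pay $7,477.54 → $25,473.34
Week 5: $25,473.34 +$566.00 interest = $26,039.34; pay $9,085.95 → $16,953.39
Week 6: $16,953.39 +$566.00 interest = $17,519.39; pay $10,694.36 → $6,825.03
Week 7: $6,825.03 +$566.00 interest = $7,391.03; pay $7,391.03 → $0.00
Balance reaches $0.00 in week 7.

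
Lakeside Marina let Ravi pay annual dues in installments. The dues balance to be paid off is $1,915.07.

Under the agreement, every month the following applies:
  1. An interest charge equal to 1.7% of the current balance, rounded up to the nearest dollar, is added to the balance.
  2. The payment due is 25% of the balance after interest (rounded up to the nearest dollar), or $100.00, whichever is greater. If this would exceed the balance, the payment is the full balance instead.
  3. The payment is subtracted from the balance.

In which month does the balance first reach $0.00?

10

# | Opening | Interest | Payment | End bal
1 | $1,915.07 | $33.00 | $488.00 | $1,460.07
2 | $1,460.07 | $25.00 | $372.00 | $1,113.07
3 | $1,113.07 | $19.00 | $284.00 | $848.07
4 | $848.07 | $15.00 | $216.00 | $647.07
5 | $647.07 | $12.00 | $165.00 | $494.07
6 | $494.07 | $9.00 | $126.00 | $377.07
7 | $377.07 | $7.00 | $100.00 | $284.07
8 | $284.07 | $5.00 | $100.00 | $189.07
9 | $189.07 | $4.00 | $100.00 | $93.07
10 | $93.07 | $2.00 | $95.07 | $0.00
Balance reaches $0.00 in month 10.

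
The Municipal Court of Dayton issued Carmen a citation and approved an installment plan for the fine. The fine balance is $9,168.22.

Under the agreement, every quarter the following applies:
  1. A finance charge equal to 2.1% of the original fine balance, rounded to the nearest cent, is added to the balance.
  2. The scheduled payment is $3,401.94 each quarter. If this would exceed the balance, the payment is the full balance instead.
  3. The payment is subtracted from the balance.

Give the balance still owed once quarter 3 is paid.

Quarter 1: $9,168.22 +$192.53 interest = $9,360.75; pay $3,401.94 → $5,958.81
Quarter 2: $5,958.81 +$192.53 interest = $6,151.34; pay $3,401.94 → $2,749.40
Quarter 3: $2,749.40 +$192.53 interest = $2,941.93; pay $2,941.93 → $0.00

$0.00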